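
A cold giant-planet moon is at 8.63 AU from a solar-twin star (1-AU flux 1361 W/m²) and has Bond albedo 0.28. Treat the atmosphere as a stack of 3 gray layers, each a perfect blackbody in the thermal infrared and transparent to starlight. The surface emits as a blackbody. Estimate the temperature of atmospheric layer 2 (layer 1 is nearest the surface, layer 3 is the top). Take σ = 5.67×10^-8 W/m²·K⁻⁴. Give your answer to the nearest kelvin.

Flux at the orbit: S = 1361/(8.63)² = 18.27 W/m².
OLR = S(1−α)/4 = 3.289 W/m²; the top layer radiates at T_e = 87.27 K.
The net upward flux σT_e⁴ is constant between every pair of levels, so T_k⁴ = (N+1−k)T_e⁴.
T_2 = (2)^(1/4)·87.27 = 103.8 K.

104 K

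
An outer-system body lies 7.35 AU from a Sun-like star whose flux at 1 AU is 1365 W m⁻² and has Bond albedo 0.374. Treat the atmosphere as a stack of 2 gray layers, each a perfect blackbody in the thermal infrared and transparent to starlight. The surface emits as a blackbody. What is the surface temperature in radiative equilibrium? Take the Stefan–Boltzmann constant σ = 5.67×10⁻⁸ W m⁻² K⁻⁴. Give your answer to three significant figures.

Flux at the orbit: S = 1365/(7.35)² = 25.27 W m⁻².
OLR = S(1−α)/4 = 3.954 W m⁻²; the top layer radiates at T_e = 91.38 K.
With N = 2 opaque layers, T_s = (N+1)^(1/4)·T_e = 3^(1/4)·91.38 = 120.3 K.

120 K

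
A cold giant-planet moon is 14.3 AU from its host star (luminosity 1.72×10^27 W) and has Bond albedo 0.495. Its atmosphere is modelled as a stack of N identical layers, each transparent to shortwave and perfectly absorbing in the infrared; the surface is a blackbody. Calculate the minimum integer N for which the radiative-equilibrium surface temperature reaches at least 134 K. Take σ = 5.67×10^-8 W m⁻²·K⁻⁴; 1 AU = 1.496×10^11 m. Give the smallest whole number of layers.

Orbital distance: d = 14.3 AU = 2.139×10^12 m.
S = L/(4πd²) = 29.91 W m⁻².
The effective emission temperature is T_e = [S(1−α)/(4σ)]^¼ = 90.34 K.
T_s = (N+1)^(1/4)·T_e ≥ 134 K requires N+1 ≥ (T_s/T_e)⁴ = (134/90.34)⁴ = 4.842.
Rounding up, N = 4.

4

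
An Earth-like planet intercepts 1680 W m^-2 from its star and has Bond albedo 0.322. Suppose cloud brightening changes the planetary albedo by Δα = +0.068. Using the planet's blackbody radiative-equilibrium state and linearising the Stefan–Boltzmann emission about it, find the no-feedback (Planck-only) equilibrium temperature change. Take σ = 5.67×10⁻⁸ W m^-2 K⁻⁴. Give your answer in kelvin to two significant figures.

-6.7 kelvin

The baseline emission temperature is T_e = 266.2 K.
The change in absorbed flux is Δ[S(1−α)/4] = −SΔα/4 = -28.56 W m^-2.
Linearising σT⁴ gives d(σT⁴)/dT = 4σT_e³ = 4.279 W m^-2 per K.
Hence the no-feedback warming is ΔF/(4σT_e³) = -6.67 K.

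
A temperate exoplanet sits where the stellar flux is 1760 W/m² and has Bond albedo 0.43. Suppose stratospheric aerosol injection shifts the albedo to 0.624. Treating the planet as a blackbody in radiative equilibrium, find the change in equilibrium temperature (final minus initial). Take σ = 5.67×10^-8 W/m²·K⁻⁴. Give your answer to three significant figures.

Before: T₁ = [1760·0.57/(4σ)]^(1/4) = 257.9 K.
Final:   T₂ = [S(1−0.624)/(4σ)]^(1/4) = 232.4 K.
Change: 232.4 − 257.9 = -25.48 K.

-25.5 kelvin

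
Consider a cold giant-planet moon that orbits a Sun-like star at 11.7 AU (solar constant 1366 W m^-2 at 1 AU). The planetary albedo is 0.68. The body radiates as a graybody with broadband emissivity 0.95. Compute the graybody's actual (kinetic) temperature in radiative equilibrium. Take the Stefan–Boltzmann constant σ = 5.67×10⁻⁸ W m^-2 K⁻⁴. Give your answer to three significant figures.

Flux at the orbit: S = 1366/(11.7)² = 9.979 W m^-2.
Averaging over the sphere, the absorbed flux is S(1−α)/4 = 0.7983 W m^-2.
Equating to εσT⁴ with ε = 0.95: T = (0.7983/0.95σ)^(1/4) = 62.05 K.

62.0 K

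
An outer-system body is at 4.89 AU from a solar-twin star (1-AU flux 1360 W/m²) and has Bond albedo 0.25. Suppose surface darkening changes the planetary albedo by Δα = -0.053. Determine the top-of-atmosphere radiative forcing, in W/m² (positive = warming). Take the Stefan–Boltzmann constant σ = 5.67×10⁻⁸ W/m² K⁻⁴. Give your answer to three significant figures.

0.754 W/m²

By the inverse-square law, S = 1360/4.89² = 56.87 W/m².
The change in absorbed flux is Δ[S(1−α)/4] = −SΔα/4 = 0.7536 W/m².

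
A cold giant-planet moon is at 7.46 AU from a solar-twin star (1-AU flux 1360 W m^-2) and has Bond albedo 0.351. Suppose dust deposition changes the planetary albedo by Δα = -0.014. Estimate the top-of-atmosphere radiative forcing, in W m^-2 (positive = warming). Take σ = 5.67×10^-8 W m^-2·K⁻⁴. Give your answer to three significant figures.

0.0855 W m^-2

By the inverse-square law, S = 1360/7.46² = 24.44 W m^-2.
TOA radiative forcing: ΔF = −S·Δα/4 = −24.44·(-0.014)/4 = 0.08553 W m^-2.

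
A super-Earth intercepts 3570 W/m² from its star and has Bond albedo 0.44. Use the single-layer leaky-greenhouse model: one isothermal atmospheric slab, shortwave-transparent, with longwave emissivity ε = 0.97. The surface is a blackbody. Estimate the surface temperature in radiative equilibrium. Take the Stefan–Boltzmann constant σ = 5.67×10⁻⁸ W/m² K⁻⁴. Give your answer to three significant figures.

At the top of the atmosphere, σT_e⁴ = S(1−α)/4 = 499.8 W/m², giving T_e = 306.4 K.
The surface balance (absorbed SW + ε·downward IR = σT_s⁴) with T_a⁴ = T_s⁴/2 reduces to T_s = T_e·[2/(2−ε)]^¼ = 361.7 K.

362 K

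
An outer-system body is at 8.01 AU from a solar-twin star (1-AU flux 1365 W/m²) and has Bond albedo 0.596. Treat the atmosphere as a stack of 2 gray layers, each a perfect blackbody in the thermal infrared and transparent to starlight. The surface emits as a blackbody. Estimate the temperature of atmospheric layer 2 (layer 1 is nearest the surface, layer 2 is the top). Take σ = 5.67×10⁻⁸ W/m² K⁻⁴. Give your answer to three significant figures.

By the inverse-square law, S = 1365/8.01² = 21.27 W/m².
The effective emission temperature is T_e = [S(1−α)/(4σ)]^¼ = 78.46 K.
Each opaque layer satisfies 2T_j⁴ = T_{j−1}⁴ + T_{j+1}⁴, giving T_k⁴ = (N+1−k)T_e⁴.
T_2 = (1)^(1/4)·78.46 = 78.46 K.

78.5 K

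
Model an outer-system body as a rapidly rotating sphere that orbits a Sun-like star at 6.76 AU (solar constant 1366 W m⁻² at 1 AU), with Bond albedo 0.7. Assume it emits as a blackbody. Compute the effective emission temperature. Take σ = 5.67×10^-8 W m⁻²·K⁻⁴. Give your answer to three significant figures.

79.3 K

Flux at the orbit: S = 1366/(6.76)² = 29.89 W m⁻².
The planet absorbs (1−α)S over its disc πR² and re-emits over 4πR², so the mean absorbed flux is (1−0.7)·29.89/4 = 2.242 W m⁻².
Set σT⁴ = 2.242 → T = (2.242/σ)^(1/4) = 79.30 K.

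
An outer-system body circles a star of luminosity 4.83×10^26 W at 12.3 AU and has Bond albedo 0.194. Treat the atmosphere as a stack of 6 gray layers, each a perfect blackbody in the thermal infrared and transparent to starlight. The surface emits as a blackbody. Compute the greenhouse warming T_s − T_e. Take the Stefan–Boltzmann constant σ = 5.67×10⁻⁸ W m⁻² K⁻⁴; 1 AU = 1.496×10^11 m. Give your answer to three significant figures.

Orbital distance: d = 12.3 AU = 1.840×10^12 m.
Flux at the orbit: S = L/(4πd²) = 4.83×10^26/(4π·(1.84×10^12)²) = 11.35 W m⁻².
The effective emission temperature is T_e = [S(1−α)/(4σ)]^¼ = 79.70 K.
Surface: T_s = (7)^¼·T_e = 129.6 K.
So the greenhouse effect raises the surface by 129.6 − 79.70 = 49.94 K.

49.9 kelvin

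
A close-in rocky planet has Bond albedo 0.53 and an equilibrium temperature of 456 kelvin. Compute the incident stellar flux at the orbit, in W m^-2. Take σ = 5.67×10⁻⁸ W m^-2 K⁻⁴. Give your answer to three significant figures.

From S(1−α)/4 = σT⁴: S = 4σT⁴/(1−α).
The emitted flux is σT⁴ = 2452 W m^-2.
S = 4·2452/0.47 = 20860 W m^-2.

20900 W m^-2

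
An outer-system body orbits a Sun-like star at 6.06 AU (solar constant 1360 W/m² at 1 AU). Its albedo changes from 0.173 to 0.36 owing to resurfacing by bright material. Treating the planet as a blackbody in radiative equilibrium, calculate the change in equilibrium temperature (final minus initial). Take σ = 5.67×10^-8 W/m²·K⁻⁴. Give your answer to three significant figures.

Flux at the orbit: S = 1360/(6.06)² = 37.03 W/m².
With α = 0.173, T₁ = 107.8 K.
With α = 0.36, T₂ = 101.1 K.
ΔT = T₂ − T₁ = -6.691 K.

-6.69 K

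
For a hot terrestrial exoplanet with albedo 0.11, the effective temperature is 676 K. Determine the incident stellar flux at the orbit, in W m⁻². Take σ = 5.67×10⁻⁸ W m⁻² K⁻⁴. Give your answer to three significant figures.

53200 W m⁻²

From S(1−α)/4 = σT⁴: S = 4σT⁴/(1−α).
The emitted flux is σT⁴ = 11840 W m⁻².
So S = 4×11840/(1−0.11) = 53220 W m⁻².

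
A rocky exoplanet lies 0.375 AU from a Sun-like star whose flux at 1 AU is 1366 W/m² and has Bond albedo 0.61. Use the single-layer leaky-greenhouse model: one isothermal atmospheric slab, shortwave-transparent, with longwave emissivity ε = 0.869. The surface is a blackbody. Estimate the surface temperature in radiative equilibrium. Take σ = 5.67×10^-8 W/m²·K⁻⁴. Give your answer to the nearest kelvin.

415 kelvin

Flux at the orbit: S = 1366/(0.375)² = 9714 W/m².
The planet radiates to space at T_e = [S(1−α)/(4σ)]^(1/4) = 359.5 K.
The surface balance (absorbed SW + ε·downward IR = σT_s⁴) with T_a⁴ = T_s⁴/2 reduces to T_s = T_e·[2/(2−ε)]^¼ = 414.6 K.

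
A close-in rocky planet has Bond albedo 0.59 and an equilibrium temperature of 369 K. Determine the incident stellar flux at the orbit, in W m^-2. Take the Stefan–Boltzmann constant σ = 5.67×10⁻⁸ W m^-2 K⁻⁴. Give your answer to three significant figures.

Invert the energy balance for S: S = 4σT⁴/(1−α).
The emitted flux is σT⁴ = 1051 W m^-2.
S = 4·1051/0.41 = 10260 W m^-2.

10300 W m^-2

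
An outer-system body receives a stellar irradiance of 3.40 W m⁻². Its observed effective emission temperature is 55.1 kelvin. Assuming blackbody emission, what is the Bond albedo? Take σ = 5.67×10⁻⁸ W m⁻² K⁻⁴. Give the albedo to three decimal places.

0.385

From σT⁴ = S(1−α)/4 we invert for α: 1−α = 4σT⁴/S.
4σT⁴ = 4·5.67×10⁻⁸·(55.1)⁴ = 2.090 W m⁻².
Hence α = 1 − 2.090/3.400 = 0.3851.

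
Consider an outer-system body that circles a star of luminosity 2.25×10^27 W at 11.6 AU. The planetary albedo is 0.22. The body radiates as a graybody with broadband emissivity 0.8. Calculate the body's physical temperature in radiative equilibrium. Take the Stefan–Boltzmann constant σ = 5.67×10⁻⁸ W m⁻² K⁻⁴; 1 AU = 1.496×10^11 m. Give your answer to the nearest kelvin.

126 K

Orbital distance: d = 11.6 AU = 1.735×10^12 m.
Flux at the orbit: S = L/(4πd²) = 2.25×10^27/(4π·(1.74×10^12)²) = 59.46 W m⁻².
Averaging over the sphere, the absorbed flux is S(1−α)/4 = 11.59 W m⁻².
Radiative balance εσT⁴ = 11.59 gives T = [11.59/(0.8·σ)]^(1/4) = 126.4 K.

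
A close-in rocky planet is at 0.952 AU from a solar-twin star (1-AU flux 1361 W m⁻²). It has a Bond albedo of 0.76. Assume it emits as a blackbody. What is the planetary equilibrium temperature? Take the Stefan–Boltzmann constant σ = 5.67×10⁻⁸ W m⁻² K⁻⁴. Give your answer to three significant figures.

200 K

Irradiance scales as 1/d², so S = 1361 W m⁻² × (1/0.952)² = 1502 W m⁻².
Absorbed flux (global mean): S(1−α)/4 = 1502·0.24/4 = 90.10 W m⁻².
Set σT⁴ = 90.10 → T = (90.10/σ)^(1/4) = 199.7 K.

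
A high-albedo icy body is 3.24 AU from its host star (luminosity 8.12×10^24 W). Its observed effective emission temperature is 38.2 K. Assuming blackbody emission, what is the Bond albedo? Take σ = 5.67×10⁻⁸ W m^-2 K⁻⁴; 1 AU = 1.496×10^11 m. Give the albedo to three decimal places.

0.824

d = 3.24 × 1.496×10^11 m = 4.847×10^11 m.
Flux at the orbit: S = L/(4πd²) = 8.12×10^24/(4π·(4.85×10^11)²) = 2.750 W m^-2.
From σT⁴ = S(1−α)/4 we invert for α: 1−α = 4σT⁴/S.
4σT⁴ = 4·5.67×10⁻⁸·(38.2)⁴ = 0.4829 W m^-2.
1−α = 0.4829/2.750 = 0.1756, so α = 0.8244.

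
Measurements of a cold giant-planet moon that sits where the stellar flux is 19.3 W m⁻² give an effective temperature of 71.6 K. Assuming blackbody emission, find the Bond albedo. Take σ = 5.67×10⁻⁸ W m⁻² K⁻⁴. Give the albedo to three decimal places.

0.691

Rearranging the radiative balance, α = 1 − 4σT⁴/S.
σT⁴ = 1.490 W m⁻², so 4σT⁴ = 5.961 W m⁻².
Hence α = 1 − 5.961/19.30 = 0.6912.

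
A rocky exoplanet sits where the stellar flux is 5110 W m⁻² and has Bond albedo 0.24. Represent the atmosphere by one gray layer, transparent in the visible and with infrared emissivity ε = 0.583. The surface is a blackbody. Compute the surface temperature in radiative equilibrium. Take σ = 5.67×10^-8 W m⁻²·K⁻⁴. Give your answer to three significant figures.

At the top of the atmosphere, σT_e⁴ = S(1−α)/4 = 970.9 W m⁻², giving T_e = 361.7 K.
Surface balance with a leaky layer gives σT_s⁴ = σT_e⁴·2/(2−ε), so T_s = T_e·[2/(2−0.583)]^(1/4) = 394.3 K.

394 K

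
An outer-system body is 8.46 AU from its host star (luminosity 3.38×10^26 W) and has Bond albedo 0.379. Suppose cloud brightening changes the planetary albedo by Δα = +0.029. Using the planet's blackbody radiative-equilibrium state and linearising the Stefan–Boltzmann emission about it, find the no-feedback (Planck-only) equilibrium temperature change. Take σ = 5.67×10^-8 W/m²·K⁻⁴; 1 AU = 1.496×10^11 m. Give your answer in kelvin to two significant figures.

Orbital distance: d = 8.46 AU = 1.266×10^12 m.
Spreading L over a sphere of radius d: S = 3.38×10^26/(4π·1.27×10^12²) = 16.79 W/m².
Unperturbed T_e = [16.79·(1−0.379)/(4σ)]^¼ = 82.35 K.
ΔF = −(S/4)Δα = −(16.79/4)×(+0.029) = -0.1217 W/m².
Planck response: λ_P = 4σT_e³ = 4·5.67×10⁻⁸·(82.35)³ = 0.1266 W/m²/K.
ΔT₀ = ΔF/λ_P = -0.1217/0.1266 = -0.961 K.

-0.96 kelvin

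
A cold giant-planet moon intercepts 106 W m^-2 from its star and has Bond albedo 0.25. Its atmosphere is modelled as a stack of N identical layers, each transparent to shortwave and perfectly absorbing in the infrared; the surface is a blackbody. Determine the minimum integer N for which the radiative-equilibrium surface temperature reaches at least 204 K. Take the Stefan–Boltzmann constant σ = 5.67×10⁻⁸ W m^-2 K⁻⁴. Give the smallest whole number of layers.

Top-of-atmosphere balance: σT_e⁴ = S(1−α)/4 = 19.88 W m^-2 → T_e = 136.8 K.
Since T_s⁴ = (N+1)T_e⁴, we need N ≥ (T_s/T_e)⁴ − 1 = 3.941.
So N ≥ 3.941; the smallest integer is N = 4.

4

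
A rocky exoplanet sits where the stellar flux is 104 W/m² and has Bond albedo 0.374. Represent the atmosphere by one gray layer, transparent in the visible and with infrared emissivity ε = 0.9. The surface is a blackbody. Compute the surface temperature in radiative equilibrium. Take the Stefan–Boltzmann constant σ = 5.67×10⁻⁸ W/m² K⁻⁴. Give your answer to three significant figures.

Effective emission temperature (TOA balance): σT_e⁴ = S(1−α)/4 = 16.28 W/m² → T_e = 130.2 K.
For a single slab of emissivity ε, T_s⁴ = 2T_e⁴/(2−ε); thus T_s = 130.2·(1.818)^(1/4) = 151.1 K.

151 K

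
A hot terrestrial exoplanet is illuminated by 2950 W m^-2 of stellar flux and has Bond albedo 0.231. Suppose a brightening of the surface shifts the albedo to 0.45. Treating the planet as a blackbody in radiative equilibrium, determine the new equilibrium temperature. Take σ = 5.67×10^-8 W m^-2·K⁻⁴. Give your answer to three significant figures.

New equilibrium: T₂ = [(1−0.45)·2950/(4σ)]^(1/4) = 290.8 K.

291 K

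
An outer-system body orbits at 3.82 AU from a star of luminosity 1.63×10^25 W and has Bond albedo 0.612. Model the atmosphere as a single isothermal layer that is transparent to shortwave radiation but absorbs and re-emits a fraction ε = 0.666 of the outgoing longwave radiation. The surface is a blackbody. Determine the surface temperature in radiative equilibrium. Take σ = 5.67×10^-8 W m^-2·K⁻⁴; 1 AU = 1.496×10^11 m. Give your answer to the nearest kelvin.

Orbital distance: d = 3.82 AU = 5.715×10^11 m.
Flux at the orbit: S = L/(4πd²) = 1.63×10^25/(4π·(5.71×10^11)²) = 3.972 W m^-2.
At the top of the atmosphere, σT_e⁴ = S(1−α)/4 = 0.3853 W m^-2, giving T_e = 51.06 K.
Surface balance with a leaky layer gives σT_s⁴ = σT_e⁴·2/(2−ε), so T_s = T_e·[2/(2−0.666)]^(1/4) = 56.50 K.

56 K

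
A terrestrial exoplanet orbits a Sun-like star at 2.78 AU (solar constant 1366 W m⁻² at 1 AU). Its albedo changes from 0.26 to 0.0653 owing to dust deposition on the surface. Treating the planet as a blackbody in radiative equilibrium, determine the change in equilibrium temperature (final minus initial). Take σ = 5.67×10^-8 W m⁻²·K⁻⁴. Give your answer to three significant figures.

9.32 K

By the inverse-square law, S = 1366/2.78² = 176.8 W m⁻².
Before: T₁ = [176.8·0.74/(4σ)]^(1/4) = 155.0 K.
With α = 0.0653, T₂ = 164.3 K.
ΔT = T₂ − T₁ = 9.319 K.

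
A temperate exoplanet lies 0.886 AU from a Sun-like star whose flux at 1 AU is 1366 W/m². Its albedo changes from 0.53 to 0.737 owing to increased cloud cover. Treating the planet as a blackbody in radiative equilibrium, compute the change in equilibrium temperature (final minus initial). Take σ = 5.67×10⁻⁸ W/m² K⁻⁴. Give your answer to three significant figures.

Irradiance scales as 1/d², so S = 1366 W/m² × (1/0.886)² = 1740 W/m².
Initial: T₁ = [S(1−0.53)/(4σ)]^(1/4) = 245.1 K.
After:  T₂ = [1740·0.263/(4σ)]^(1/4) = 211.9 K.
Change: 211.9 − 245.1 = -33.11 K.

-33.1 K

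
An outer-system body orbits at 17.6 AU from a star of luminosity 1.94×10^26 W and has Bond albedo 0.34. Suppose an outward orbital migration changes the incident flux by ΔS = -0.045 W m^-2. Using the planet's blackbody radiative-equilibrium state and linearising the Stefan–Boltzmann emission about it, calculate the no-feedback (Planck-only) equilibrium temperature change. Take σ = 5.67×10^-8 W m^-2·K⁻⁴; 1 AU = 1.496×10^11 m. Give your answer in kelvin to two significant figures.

Orbital distance: d = 17.6 AU = 2.633×10^12 m.
Spreading L over a sphere of radius d: S = 1.94×10^26/(4π·2.63×10^12²) = 2.227 W m^-2.
The baseline emission temperature is T_e = 50.45 K.
Only a fraction (1−α) is absorbed and it's spread over 4πR², so ΔF = (1−α)ΔS/4 = -0.007425 W m^-2.
Planck response: λ_P = 4σT_e³ = 4·5.67×10⁻⁸·(50.45)³ = 0.02913 W m^-2/K.
ΔT₀ = ΔF/λ_P = -0.007425/0.02913 = -0.255 K.

-0.25 K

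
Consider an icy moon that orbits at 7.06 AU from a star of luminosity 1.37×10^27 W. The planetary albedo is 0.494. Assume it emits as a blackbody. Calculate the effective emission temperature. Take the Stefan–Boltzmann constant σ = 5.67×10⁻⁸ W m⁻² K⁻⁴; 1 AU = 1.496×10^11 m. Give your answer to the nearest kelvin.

122 K

Orbital distance: d = 7.06 AU = 1.056×10^12 m.
Flux at the orbit: S = L/(4πd²) = 1.37×10^27/(4π·(1.06×10^12)²) = 97.73 W m⁻².
Averaging over the sphere, the absorbed flux is S(1−α)/4 = 12.36 W m⁻².
In equilibrium σT⁴ equals this, so T = 121.5 K.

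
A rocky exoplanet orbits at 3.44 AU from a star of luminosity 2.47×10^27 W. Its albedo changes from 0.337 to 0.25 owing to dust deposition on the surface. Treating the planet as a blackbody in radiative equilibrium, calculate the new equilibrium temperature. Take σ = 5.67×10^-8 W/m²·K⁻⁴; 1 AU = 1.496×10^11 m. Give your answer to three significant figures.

223 K

Orbital distance: d = 3.44 AU = 5.146×10^11 m.
Spreading L over a sphere of radius d: S = 2.47×10^27/(4π·5.15×10^11²) = 742.2 W/m².
T₂ = [S(1−α₂)/(4σ)]^(1/4) = [742.2·0.75/(4σ)]^(1/4) = 222.6 K.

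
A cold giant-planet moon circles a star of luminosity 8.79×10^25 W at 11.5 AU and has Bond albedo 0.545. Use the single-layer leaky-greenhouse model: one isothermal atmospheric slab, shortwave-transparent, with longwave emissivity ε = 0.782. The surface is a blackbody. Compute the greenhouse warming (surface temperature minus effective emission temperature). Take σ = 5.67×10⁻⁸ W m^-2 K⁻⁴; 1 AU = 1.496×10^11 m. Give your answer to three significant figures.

6.16 K

Orbital distance: d = 11.5 AU = 1.720×10^12 m.
S = L/(4πd²) = 2.363 W m^-2.
Effective emission temperature (TOA balance): σT_e⁴ = S(1−α)/4 = 0.2688 W m^-2 → T_e = 46.66 K.
Surface balance with a leaky layer gives σT_s⁴ = σT_e⁴·2/(2−ε), so T_s = T_e·[2/(2−0.782)]^(1/4) = 52.82 K.
The atmosphere warms the surface by 6.159 K.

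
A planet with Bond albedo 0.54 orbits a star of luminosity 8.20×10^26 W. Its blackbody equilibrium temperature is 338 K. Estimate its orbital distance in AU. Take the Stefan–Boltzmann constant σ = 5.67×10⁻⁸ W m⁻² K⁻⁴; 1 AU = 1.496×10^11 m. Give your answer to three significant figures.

0.673 AU

Energy balance gives S = 4σT⁴/(1−α) = 6435 W m⁻².
Then d = [L/(4πS)]^(1/2) = 1.007×10^11 m, i.e. 0.6731 AU.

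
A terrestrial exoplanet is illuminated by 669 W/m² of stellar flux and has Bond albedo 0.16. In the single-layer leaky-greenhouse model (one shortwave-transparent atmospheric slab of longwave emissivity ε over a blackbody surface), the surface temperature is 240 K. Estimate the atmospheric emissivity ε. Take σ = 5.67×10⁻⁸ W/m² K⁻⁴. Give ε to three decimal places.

0.506

First, T_e = [669.0·(1−0.16)/(4σ)]^(1/4) = 223.1 K.
Since (2−ε)/2 = (T_e/T_s)⁴ = 0.7468, ε = 0.5064.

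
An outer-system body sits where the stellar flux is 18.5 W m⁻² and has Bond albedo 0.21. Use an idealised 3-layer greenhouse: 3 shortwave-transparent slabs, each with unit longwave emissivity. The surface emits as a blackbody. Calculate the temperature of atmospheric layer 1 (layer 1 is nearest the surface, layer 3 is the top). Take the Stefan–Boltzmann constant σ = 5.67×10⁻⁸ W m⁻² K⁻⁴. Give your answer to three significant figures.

118 K

Top-of-atmosphere balance: σT_e⁴ = S(1−α)/4 = 3.654 W m⁻² → T_e = 89.60 K.
In the N-layer model, layer k (counted from the surface) has T_k = (N+1−k)^(1/4)·T_e.
With k = 1: T_1 = (3+1−1)^¼·89.60 K = 117.9 K.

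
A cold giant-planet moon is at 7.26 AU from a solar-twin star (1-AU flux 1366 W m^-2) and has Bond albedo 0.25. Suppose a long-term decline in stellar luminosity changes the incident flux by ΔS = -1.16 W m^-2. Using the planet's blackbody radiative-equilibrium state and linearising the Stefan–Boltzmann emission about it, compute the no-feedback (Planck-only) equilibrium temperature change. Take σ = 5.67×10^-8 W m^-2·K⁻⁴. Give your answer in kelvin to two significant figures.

Flux at the orbit: S = 1366/(7.26)² = 25.92 W m^-2.
Reference equilibrium: T_e = [S(1−α)/(4σ)]^(1/4) = 96.22 K.
TOA radiative forcing: ΔF = (1−α)ΔS/4 = 0.75·(-1.16)/4 = -0.2175 W m^-2.
Linearising σT⁴ gives d(σT⁴)/dT = 4σT_e³ = 0.2020 W m^-2 per K.
Hence the no-feedback warming is ΔF/(4σT_e³) = -1.08 K.

-1.1 K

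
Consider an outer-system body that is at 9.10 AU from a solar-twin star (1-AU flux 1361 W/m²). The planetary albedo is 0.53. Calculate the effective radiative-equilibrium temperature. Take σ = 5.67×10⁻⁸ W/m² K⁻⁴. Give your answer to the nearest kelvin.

Irradiance scales as 1/d², so S = 1361 W/m² × (1/9.10)² = 16.44 W/m².
The planet absorbs (1−α)S over its disc πR² and re-emits over 4πR², so the mean absorbed flux is (1−0.53)·16.44/4 = 1.931 W/m².
Set σT⁴ = 1.931 → T = (1.931/σ)^(1/4) = 76.39 K.

76 kelvin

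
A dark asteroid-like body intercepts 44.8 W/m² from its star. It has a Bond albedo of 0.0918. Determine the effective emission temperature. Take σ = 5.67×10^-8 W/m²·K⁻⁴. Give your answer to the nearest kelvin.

116 kelvin

The planet absorbs (1−α)S over its disc πR² and re-emits over 4πR², so the mean absorbed flux is (1−0.0918)·44.80/4 = 10.17 W/m².
Set σT⁴ = 10.17 → T = (10.17/σ)^(1/4) = 115.7 K.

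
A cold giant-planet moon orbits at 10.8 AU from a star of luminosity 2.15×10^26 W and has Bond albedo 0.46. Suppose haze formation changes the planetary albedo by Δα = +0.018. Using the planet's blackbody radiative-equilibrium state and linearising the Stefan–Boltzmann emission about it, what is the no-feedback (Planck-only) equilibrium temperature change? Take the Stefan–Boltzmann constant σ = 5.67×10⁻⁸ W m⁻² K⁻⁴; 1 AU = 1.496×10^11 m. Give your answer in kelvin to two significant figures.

-0.52 K

d = 10.8 × 1.496×10^11 m = 1.616×10^12 m.
Flux at the orbit: S = L/(4πd²) = 2.15×10^26/(4π·(1.62×10^12)²) = 6.554 W m⁻².
Reference equilibrium: T_e = [S(1−α)/(4σ)]^(1/4) = 62.85 K.
TOA radiative forcing: ΔF = −S·Δα/4 = −6.554·(+0.018)/4 = -0.02949 W m⁻².
Planck response: λ_P = 4σT_e³ = 4·5.67×10⁻⁸·(62.85)³ = 0.05631 W m⁻²/K.
Hence the no-feedback warming is ΔF/(4σT_e³) = -0.524 K.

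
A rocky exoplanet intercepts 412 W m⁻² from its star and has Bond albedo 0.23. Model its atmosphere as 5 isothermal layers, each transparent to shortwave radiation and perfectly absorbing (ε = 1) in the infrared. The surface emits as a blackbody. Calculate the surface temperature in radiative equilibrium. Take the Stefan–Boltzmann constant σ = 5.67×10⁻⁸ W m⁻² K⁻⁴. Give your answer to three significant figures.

303 K

OLR = S(1−α)/4 = 79.31 W m⁻²; the top layer radiates at T_e = 193.4 K.
With N = 5 opaque layers, T_s = (N+1)^(1/4)·T_e = 6^(1/4)·193.4 = 302.7 K.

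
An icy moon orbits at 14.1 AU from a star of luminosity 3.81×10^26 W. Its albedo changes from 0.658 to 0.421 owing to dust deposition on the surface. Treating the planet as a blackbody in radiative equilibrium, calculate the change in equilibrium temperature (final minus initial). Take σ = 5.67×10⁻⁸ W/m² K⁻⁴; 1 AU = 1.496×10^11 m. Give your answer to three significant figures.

7.96 K

Orbital distance: d = 14.1 AU = 2.109×10^12 m.
S = L/(4πd²) = 6.814 W/m².
With α = 0.658, T₁ = 56.62 K.
After:  T₂ = [6.814·0.579/(4σ)]^(1/4) = 64.58 K.
ΔT = T₂ − T₁ = 7.965 K.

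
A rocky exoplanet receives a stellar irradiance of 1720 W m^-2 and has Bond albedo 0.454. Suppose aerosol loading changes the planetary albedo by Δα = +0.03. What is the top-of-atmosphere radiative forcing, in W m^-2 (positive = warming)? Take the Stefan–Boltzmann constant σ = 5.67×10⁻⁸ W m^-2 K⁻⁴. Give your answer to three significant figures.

The change in absorbed flux is Δ[S(1−α)/4] = −SΔα/4 = -12.90 W m^-2.

-12.9 W m^-2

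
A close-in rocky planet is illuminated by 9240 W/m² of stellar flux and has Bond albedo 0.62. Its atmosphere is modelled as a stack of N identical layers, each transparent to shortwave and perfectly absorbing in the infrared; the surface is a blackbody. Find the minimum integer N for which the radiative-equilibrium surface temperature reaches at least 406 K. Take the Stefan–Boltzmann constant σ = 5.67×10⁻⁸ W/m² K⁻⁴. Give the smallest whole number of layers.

The effective emission temperature is T_e = [S(1−α)/(4σ)]^¼ = 352.7 K.
Since T_s⁴ = (N+1)T_e⁴, we need N ≥ (T_s/T_e)⁴ − 1 = 0.755.
Rounding up, N = 1.

1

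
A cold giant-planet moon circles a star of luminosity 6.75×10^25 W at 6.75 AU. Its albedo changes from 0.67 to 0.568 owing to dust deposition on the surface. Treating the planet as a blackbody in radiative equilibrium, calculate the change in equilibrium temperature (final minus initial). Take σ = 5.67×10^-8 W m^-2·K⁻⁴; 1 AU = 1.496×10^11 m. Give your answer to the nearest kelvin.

d = 6.75 × 1.496×10^11 m = 1.010×10^12 m.
Spreading L over a sphere of radius d: S = 6.75×10^25/(4π·1.01×10^12²) = 5.268 W m^-2.
Before: T₁ = [5.268·0.33/(4σ)]^(1/4) = 52.62 K.
After:  T₂ = [5.268·0.432/(4σ)]^(1/4) = 56.28 K.
ΔT = T₂ − T₁ = 3.665 K.

4 kelvin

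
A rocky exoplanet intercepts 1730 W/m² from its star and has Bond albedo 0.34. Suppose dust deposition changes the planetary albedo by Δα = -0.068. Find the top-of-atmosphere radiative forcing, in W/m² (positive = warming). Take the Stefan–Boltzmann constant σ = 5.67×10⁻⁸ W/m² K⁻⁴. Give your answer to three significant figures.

29.4 W/m²

TOA radiative forcing: ΔF = −S·Δα/4 = −1730·(-0.068)/4 = 29.41 W/m².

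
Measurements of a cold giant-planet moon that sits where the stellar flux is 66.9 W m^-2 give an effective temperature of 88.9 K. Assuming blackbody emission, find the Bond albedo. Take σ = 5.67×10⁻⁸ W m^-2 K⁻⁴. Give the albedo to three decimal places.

0.788

From σT⁴ = S(1−α)/4 we invert for α: 1−α = 4σT⁴/S.
4σT⁴ = 4·5.67×10⁻⁸·(88.9)⁴ = 14.17 W m^-2.
Hence α = 1 − 14.17/66.90 = 0.7882.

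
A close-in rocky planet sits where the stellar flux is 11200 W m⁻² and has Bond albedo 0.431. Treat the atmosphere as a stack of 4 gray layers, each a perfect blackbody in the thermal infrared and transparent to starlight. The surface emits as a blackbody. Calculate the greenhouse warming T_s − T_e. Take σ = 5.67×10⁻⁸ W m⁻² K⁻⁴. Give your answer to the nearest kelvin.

OLR = S(1−α)/4 = 1593 W m⁻²; the top layer radiates at T_e = 409.4 K.
Surface: T_s = (5)^¼·T_e = 612.2 K.
So the greenhouse effect raises the surface by 612.2 − 409.4 = 202.8 K.

203 kelvin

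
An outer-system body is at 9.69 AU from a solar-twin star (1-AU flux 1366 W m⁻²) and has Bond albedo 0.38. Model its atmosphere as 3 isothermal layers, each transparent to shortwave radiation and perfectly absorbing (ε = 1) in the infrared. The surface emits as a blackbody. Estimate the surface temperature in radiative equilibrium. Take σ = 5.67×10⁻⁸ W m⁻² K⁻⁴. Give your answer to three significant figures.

112 K

Irradiance scales as 1/d², so S = 1366 W m⁻² × (1/9.69)² = 14.55 W m⁻².
Top-of-atmosphere balance: σT_e⁴ = S(1−α)/4 = 2.255 W m⁻² → T_e = 79.41 K.
For an N-layer opaque stack, T_s⁴ = (N+1)T_e⁴, hence T_s = (4)^(1/4)×79.41 K = 112.3 K.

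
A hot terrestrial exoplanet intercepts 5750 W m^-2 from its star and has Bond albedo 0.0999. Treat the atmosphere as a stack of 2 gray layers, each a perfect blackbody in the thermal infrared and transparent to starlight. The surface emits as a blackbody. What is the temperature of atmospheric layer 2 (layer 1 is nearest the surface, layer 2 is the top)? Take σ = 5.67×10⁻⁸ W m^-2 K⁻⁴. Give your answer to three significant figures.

The effective emission temperature is T_e = [S(1−α)/(4σ)]^¼ = 388.7 K.
In the N-layer model, layer k (counted from the surface) has T_k = (N+1−k)^(1/4)·T_e.
With k = 2: T_2 = (2+1−2)^¼·388.7 K = 388.7 K.

389 K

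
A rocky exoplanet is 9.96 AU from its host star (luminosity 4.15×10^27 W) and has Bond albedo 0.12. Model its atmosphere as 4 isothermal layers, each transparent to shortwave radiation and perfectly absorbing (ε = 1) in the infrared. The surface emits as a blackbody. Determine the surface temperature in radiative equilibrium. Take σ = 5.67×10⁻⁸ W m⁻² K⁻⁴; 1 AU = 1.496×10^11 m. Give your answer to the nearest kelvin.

Orbital distance: d = 9.96 AU = 1.490×10^12 m.
Flux at the orbit: S = L/(4πd²) = 4.15×10^27/(4π·(1.49×10^12)²) = 148.7 W m⁻².
OLR = S(1−α)/4 = 32.72 W m⁻²; the top layer radiates at T_e = 155.0 K.
For an N-layer opaque stack, T_s⁴ = (N+1)T_e⁴, hence T_s = (5)^(1/4)×155.0 K = 231.8 K.

232 K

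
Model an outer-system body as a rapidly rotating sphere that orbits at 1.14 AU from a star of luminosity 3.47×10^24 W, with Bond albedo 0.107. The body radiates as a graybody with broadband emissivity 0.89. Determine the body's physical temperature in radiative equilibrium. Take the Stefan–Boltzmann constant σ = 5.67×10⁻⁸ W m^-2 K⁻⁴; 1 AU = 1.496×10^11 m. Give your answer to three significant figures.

Orbital distance: d = 1.14 AU = 1.705×10^11 m.
Spreading L over a sphere of radius d: S = 3.47×10^24/(4π·1.71×10^11²) = 9.494 W m^-2.
The planet absorbs (1−α)S over its disc πR² and re-emits over 4πR², so the mean absorbed flux is (1−0.107)·9.494/4 = 2.120 W m^-2.
Radiative balance εσT⁴ = 2.120 gives T = [2.120/(0.89·σ)]^(1/4) = 80.50 K.

80.5 kelvin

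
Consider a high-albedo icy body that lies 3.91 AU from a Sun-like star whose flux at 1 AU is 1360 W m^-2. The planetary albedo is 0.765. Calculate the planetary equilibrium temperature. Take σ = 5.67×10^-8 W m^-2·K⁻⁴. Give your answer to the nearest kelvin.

By the inverse-square law, S = 1360/3.91² = 88.96 W m^-2.
Averaging over the sphere, the absorbed flux is S(1−α)/4 = 5.226 W m^-2.
In equilibrium σT⁴ equals this, so T = 97.98 K.

98 kelvin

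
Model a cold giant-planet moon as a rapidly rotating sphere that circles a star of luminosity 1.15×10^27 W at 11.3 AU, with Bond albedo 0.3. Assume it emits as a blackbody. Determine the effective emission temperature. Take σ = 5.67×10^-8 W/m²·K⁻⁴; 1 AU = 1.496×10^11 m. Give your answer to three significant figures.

99.7 K

Orbital distance: d = 11.3 AU = 1.690×10^12 m.
Flux at the orbit: S = L/(4πd²) = 1.15×10^27/(4π·(1.69×10^12)²) = 32.02 W/m².
The planet absorbs (1−α)S over its disc πR² and re-emits over 4πR², so the mean absorbed flux is (1−0.3)·32.02/4 = 5.604 W/m².
In equilibrium σT⁴ equals this, so T = 99.71 K.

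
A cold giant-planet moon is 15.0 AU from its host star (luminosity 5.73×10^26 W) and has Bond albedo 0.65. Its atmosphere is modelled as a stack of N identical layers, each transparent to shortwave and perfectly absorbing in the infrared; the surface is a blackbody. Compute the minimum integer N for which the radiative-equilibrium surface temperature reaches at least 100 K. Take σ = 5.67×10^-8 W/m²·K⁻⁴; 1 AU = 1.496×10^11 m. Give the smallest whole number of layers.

7

d = 15.0 × 1.496×10^11 m = 2.244×10^12 m.
S = L/(4πd²) = 9.055 W/m².
OLR = S(1−α)/4 = 0.7923 W/m²; the top layer radiates at T_e = 61.14 K.
Need (N+1)T_e⁴ ≥ T_s⁴, i.e. N+1 ≥ (100/61.14)⁴ = 7.156.
The minimum whole number is N = 7.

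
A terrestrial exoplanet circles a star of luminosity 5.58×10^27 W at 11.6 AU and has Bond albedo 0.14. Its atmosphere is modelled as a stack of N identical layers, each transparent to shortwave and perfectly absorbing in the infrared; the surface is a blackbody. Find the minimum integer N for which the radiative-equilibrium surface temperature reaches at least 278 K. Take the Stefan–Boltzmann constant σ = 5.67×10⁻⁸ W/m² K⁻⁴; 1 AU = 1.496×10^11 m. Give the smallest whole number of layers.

Orbital distance: d = 11.6 AU = 1.735×10^12 m.
S = L/(4πd²) = 147.5 W/m².
The effective emission temperature is T_e = [S(1−α)/(4σ)]^¼ = 153.8 K.
Need (N+1)T_e⁴ ≥ T_s⁴, i.e. N+1 ≥ (278/153.8)⁴ = 10.683.
So N ≥ 9.683; the smallest integer is N = 10.

10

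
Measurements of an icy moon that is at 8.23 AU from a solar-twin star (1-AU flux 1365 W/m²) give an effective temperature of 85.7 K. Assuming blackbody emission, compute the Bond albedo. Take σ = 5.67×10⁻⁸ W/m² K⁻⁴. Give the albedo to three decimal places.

Flux at the orbit: S = 1365/(8.23)² = 20.15 W/m².
Energy balance: S(1−α)/4 = σT⁴, so 1−α = 4σT⁴/S.
σT⁴ = 3.058 W/m², so 4σT⁴ = 12.23 W/m².
Hence α = 1 − 12.23/20.15 = 0.3929.

0.393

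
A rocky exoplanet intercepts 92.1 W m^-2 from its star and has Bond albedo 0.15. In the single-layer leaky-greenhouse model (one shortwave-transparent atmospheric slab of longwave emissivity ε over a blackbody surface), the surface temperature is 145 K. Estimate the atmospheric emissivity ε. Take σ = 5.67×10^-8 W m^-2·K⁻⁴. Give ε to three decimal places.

TOA balance gives T_e = 136.3 K.
Since (2−ε)/2 = (T_e/T_s)⁴ = 0.7808, ε = 0.4383.

0.438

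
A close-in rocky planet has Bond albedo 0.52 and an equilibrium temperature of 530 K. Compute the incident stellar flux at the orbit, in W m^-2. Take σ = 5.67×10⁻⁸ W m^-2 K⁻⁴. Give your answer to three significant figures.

37300 W m^-2

From S(1−α)/4 = σT⁴: S = 4σT⁴/(1−α).
σT⁴ = 5.67×10⁻⁸·(530)⁴ = 4474 W m^-2.
S = 4·4474/0.48 = 37280 W m^-2.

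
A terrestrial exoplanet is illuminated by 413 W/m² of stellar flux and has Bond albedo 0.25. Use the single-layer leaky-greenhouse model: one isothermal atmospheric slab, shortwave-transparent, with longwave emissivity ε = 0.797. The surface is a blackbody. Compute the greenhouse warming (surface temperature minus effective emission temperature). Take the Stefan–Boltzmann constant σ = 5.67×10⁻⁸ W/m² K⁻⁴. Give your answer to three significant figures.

At the top of the atmosphere, σT_e⁴ = S(1−α)/4 = 77.44 W/m², giving T_e = 192.2 K.
Surface balance with a leaky layer gives σT_s⁴ = σT_e⁴·2/(2−ε), so T_s = T_e·[2/(2−0.797)]^(1/4) = 218.3 K.
Greenhouse warming: T_s − T_e = 26.05 K.

26.1 kelvin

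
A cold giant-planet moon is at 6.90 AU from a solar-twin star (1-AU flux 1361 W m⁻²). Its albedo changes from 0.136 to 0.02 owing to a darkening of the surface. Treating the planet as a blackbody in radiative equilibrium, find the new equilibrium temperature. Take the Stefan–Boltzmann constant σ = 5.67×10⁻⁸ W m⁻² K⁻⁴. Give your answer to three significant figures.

Irradiance scales as 1/d², so S = 1361 W m⁻² × (1/6.90)² = 28.59 W m⁻².
T₂ = [S(1−α₂)/(4σ)]^(1/4) = [28.59·0.98/(4σ)]^(1/4) = 105.4 K.

105 K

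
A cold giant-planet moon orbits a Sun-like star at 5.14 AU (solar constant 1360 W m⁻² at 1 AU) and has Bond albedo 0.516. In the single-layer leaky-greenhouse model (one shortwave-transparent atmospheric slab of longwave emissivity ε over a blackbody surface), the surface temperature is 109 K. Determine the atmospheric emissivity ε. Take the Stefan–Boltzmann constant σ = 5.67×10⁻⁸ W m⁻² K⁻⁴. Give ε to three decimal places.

Irradiance scales as 1/d², so S = 1360 W m⁻² × (1/5.14)² = 51.48 W m⁻².
TOA balance gives T_e = 102.4 K.
T_s⁴ = T_e⁴·2/(2−ε) → ε = 2 − 2(T_e/T_s)⁴ = 2 − 2·(102.4/109)⁴ = 0.4435.

0.444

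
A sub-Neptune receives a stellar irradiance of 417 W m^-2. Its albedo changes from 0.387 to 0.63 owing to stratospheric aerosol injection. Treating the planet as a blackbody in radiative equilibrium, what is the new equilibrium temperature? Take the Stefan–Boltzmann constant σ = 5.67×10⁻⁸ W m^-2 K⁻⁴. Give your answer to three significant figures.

New equilibrium: T₂ = [(1−0.63)·417.0/(4σ)]^(1/4) = 161.5 K.

162 K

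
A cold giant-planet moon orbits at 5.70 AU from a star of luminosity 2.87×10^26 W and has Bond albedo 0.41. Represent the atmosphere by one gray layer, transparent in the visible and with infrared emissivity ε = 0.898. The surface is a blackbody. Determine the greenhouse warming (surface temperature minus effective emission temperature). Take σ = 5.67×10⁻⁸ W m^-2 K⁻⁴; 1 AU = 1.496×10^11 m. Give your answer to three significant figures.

Orbital distance: d = 5.70 AU = 8.527×10^11 m.
Flux at the orbit: S = L/(4πd²) = 2.87×10^26/(4π·(8.53×10^11)²) = 31.41 W m^-2.
Effective emission temperature (TOA balance): σT_e⁴ = S(1−α)/4 = 4.633 W m^-2 → T_e = 95.08 K.
The surface balance (absorbed SW + ε·downward IR = σT_s⁴) with T_a⁴ = T_s⁴/2 reduces to T_s = T_e·[2/(2−ε)]^¼ = 110.4 K.
T_s − T_e = 110.4 − 95.08 = 15.28 K.

15.3 K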